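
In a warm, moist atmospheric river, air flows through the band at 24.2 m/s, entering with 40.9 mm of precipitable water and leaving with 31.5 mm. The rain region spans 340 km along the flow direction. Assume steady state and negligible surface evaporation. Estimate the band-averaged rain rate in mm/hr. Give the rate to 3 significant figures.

R ≈ 2.41 mm/hr

Column moisture flux per unit crosswind length is F = V × PW.
Inflow: F_in = 24.2 × 40.9 = 989.78 mm·m/s
Outflow: F_out = 24.2 × 31.5 = 762.3 mm·m/s
Steady-state rate R = (F_in − F_out)/L = (989.78 − 762.3) / 340000 m = 6.691e-04 mm/s.
R = 6.691e-04 × 3600 = 2.41 mm/hr.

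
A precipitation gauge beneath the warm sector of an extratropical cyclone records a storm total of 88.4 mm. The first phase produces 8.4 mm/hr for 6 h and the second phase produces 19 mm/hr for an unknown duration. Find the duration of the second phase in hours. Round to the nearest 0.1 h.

Known phases: 8.4 × 6 = 50.4 mm.
Remaining depth = 88.4 − 50.4 = 38 mm.
Duration = 38 / 19 = 2.0 h.

duration ≈ 2.0 h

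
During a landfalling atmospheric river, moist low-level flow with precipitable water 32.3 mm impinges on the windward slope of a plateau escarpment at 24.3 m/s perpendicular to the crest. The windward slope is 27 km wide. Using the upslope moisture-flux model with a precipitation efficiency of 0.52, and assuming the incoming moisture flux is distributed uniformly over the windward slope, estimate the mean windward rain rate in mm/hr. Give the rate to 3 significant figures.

R ≈ 54.4 mm/hr

Incoming column moisture flux per unit ridge length: F = V × PW = 24.3 × 32.3 = 784.89 mm·m/s.
Spread over the 27 km slope with efficiency ε = 0.52: R = ε·F/W = 0.52 × 784.89 / 27000 m = 1.512e-02 mm/s.
R = 1.512e-02 × 3600 = 54.4 mm/hr.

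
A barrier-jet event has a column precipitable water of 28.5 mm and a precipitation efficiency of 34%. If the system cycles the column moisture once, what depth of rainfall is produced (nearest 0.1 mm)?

rainfall ≈ 9.7 mm

Rainfall = ε × PW = 0.34 × 28.5 = 9.7 mm.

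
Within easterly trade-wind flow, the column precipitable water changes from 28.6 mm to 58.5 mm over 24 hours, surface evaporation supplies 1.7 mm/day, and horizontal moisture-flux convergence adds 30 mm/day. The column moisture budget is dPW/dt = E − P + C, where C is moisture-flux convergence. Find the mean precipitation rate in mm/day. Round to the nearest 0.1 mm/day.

P ≈ 1.8 mm/day

dPW/dt = (58.5 − 28.6) mm / (24/24 day) = +29.900 mm/day.
P = E + C − dPW/dt = 1.7 + (30) − (+29.900) = 1.8 mm/day.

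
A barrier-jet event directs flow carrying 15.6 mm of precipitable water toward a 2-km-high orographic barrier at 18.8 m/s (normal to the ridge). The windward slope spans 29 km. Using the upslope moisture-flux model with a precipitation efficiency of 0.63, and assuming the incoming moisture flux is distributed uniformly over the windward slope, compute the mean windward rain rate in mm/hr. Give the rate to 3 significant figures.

Incoming column moisture flux per unit ridge length: F = V × PW = 18.8 × 15.6 = 293.28 mm·m/s.
Spread over the 29 km slope with efficiency ε = 0.63: R = ε·F/W = 0.63 × 293.28 / 29000 m = 6.371e-03 mm/s.
R = 6.371e-03 × 3600 = 22.9 mm/hr.

R ≈ 22.9 mm/hr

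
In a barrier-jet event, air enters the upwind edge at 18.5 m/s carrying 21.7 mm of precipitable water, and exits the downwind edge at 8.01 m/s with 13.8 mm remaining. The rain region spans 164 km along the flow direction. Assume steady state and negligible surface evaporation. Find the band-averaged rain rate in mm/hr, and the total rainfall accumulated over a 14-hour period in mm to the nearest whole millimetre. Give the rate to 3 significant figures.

R ≈ 6.39 mm/hr; total ≈ 89 mm

Column moisture flux per unit crosswind length is F = V × PW.
Inflow: F_in = 18.5 × 21.7 = 401.45 mm·m/s
Outflow: F_out = 8.01 × 13.8 = 110.538 mm·m/s
Steady-state rate R = (F_in − F_out)/L = (401.45 − 110.538) / 164000 m = 1.774e-03 mm/s.
R = 1.774e-03 × 3600 = 6.39 mm/hr.
Over 14 h: total = 6.39 × 14 = 89.46 ≈ 89 mm.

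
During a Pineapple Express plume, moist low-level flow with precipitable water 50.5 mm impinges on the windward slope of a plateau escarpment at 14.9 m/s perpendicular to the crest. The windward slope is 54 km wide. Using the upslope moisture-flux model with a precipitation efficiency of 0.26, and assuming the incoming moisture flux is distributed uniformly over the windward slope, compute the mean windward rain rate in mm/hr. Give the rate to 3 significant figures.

Incoming column moisture flux per unit ridge length: F = V × PW = 14.9 × 50.5 = 752.45 mm·m/s.
Spread over the 54 km slope with efficiency ε = 0.26: R = ε·F/W = 0.26 × 752.45 / 54000 m = 3.623e-03 mm/s.
R = 3.623e-03 × 3600 = 13.0 mm/hr.

R ≈ 13.0 mm/hr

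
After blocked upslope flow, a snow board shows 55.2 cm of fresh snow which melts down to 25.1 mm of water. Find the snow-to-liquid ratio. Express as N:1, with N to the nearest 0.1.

ratio ≈ 22.0

Ratio = snow depth / SWE = 552 mm / 25.1 mm = 22.0, i.e. 22.0:1.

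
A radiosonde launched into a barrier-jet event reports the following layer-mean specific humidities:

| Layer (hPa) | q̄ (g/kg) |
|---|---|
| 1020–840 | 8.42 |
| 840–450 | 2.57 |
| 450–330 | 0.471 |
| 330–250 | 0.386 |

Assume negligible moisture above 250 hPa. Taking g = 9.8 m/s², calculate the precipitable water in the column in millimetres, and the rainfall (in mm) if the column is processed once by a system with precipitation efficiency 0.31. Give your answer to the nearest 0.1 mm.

Precipitable water is the column-integrated vapour mass per unit area: PW = (1/g) Σ q̄ Δp, with q in kg/kg and Δp in Pa (1 kg/m² of water = 1 mm).
Layer 1020–840 hPa: Δp = 180 hPa = 18000 Pa, q̄ = 0.00842 kg/kg → 0.00842 × 18000 / 9.8 = 15.47 mm
Layer 840–450 hPa: Δp = 390 hPa = 39000 Pa, q̄ = 0.00257 kg/kg → 0.00257 × 39000 / 9.8 = 10.23 mm
Layer 450–330 hPa: Δp = 120 hPa = 12000 Pa, q̄ = 0.000471 kg/kg → 0.000471 × 12000 / 9.8 = 0.58 mm
Layer 330–250 hPa: Δp = 80 hPa = 8000 Pa, q̄ = 0.000386 kg/kg → 0.000386 × 8000 / 9.8 = 0.32 mm
PW = 15.47 + 10.23 + 0.58 + 0.32 = 26.60 ≈ 26.6 mm.
Rainfall = ε × PW = 0.31 × 26.6 = 8.2 mm.

PW ≈ 26.6 mm; rainfall ≈ 8.2 mm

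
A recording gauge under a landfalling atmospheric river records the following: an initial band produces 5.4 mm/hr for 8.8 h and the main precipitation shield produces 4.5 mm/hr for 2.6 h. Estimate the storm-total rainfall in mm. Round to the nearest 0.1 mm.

Total = Σ Rᵢ Δtᵢ = 5.4 × 8.8 + 4.5 × 2.6
      = 47.52 + 11.7 = 59.2 mm.

total ≈ 59.2 mm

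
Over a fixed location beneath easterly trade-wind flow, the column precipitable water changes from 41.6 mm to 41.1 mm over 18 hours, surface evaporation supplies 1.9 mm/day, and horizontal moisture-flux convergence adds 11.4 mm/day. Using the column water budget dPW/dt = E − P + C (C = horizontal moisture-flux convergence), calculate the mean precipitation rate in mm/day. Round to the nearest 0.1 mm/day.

P ≈ 14.0 mm/day

dPW/dt = (41.1 − 41.6) mm / (18/24 day) = -0.667 mm/day.
P = E + C − dPW/dt = 1.9 + (11.4) − (-0.667) = 14.0 mm/day.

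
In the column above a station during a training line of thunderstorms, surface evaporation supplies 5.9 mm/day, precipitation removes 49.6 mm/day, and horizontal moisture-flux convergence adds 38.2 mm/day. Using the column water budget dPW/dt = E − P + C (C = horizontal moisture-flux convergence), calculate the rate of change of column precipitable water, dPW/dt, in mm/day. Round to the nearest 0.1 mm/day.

dPW/dt ≈ -5.5 mm/day

dPW/dt = E − P + C = 5.9 − 49.6 + (38.2) = -5.5 mm/day.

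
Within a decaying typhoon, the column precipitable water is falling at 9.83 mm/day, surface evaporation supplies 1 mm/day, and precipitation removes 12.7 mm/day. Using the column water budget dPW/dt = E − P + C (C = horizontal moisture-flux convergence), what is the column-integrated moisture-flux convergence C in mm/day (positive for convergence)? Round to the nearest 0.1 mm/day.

C ≈ 1.9 mm/day

dPW/dt = -9.83 mm/day.
C = dPW/dt − E + P = (-9.83) − 1 + 12.7 = 1.9 mm/day.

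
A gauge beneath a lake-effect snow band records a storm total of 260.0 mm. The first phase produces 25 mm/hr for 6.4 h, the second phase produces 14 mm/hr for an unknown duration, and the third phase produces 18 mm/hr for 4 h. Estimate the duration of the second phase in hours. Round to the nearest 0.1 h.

Known phases: 25 × 6.4 + 18 × 4 = 160 + 72 = 232 mm.
Remaining depth = 260.0 − 232 = 28 mm.
Duration = 28 / 14 = 2.0 h.

duration ≈ 2.0 h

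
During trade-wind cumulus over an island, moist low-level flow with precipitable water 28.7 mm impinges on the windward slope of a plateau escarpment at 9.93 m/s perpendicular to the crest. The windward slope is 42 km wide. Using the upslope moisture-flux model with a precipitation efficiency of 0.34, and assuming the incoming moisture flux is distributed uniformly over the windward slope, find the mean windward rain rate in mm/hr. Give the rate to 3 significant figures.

R ≈ 8.31 mm/hr

Incoming column moisture flux per unit ridge length: F = V × PW = 9.93 × 28.7 = 284.991 mm·m/s.
Spread over the 42 km slope with efficiency ε = 0.34: R = ε·F/W = 0.34 × 284.991 / 42000 m = 2.307e-03 mm/s.
R = 2.307e-03 × 3600 = 8.31 mm/hr.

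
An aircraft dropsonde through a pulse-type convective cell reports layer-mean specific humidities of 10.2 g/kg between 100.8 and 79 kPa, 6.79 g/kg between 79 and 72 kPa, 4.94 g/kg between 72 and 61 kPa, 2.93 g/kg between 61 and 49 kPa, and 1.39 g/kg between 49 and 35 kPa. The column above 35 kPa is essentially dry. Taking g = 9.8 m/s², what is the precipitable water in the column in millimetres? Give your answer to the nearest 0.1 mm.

Precipitable water is the column-integrated vapour mass per unit area: PW = (1/g) Σ q̄ Δp, with q in kg/kg and Δp in Pa (1 kg/m² of water = 1 mm).
Layer 100.8–79 kPa: Δp = 218 hPa = 21800 Pa, q̄ = 0.0102 kg/kg → 0.0102 × 21800 / 9.8 = 22.69 mm
Layer 79–72 kPa: Δp = 70 hPa = 7000 Pa, q̄ = 0.00679 kg/kg → 0.00679 × 7000 / 9.8 = 4.85 mm
Layer 72–61 kPa: Δp = 110 hPa = 11000 Pa, q̄ = 0.00494 kg/kg → 0.00494 × 11000 / 9.8 = 5.54 mm
Layer 61–49 kPa: Δp = 120 hPa = 12000 Pa, q̄ = 0.00293 kg/kg → 0.00293 × 12000 / 9.8 = 3.59 mm
Layer 49–35 kPa: Δp = 140 hPa = 14000 Pa, q̄ = 0.00139 kg/kg → 0.00139 × 14000 / 9.8 = 1.99 mm
PW = 22.69 + 4.85 + 5.54 + 3.59 + 1.99 = 38.66 ≈ 38.7 mm.

PW ≈ 38.7 mm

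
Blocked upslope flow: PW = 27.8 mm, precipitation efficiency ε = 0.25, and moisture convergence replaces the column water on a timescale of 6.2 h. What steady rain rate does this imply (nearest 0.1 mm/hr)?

Each overturning extracts ε × PW = 0.25 × 27.8 = 6.95 mm.
Rate = ε·PW / τ = 6.95 / 6.2 h = 1.1 mm/hr.

R ≈ 1.1 mm/hr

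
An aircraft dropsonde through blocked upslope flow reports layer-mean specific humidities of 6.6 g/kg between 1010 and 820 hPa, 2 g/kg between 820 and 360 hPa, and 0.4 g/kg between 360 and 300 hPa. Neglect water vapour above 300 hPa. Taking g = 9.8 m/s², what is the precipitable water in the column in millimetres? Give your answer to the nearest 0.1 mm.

Precipitable water is the column-integrated vapour mass per unit area: PW = (1/g) Σ q̄ Δp, with q in kg/kg and Δp in Pa (1 kg/m² of water = 1 mm).
Layer 1010–820 hPa: Δp = 190 hPa = 19000 Pa, q̄ = 0.0066 kg/kg → 0.0066 × 19000 / 9.8 = 12.80 mm
Layer 820–360 hPa: Δp = 460 hPa = 46000 Pa, q̄ = 0.002 kg/kg → 0.002 × 46000 / 9.8 = 9.39 mm
Layer 360–300 hPa: Δp = 60 hPa = 6000 Pa, q̄ = 0.0004 kg/kg → 0.0004 × 6000 / 9.8 = 0.24 mm
PW = 12.80 + 9.39 + 0.24 = 22.43 ≈ 22.4 mm.

PW ≈ 22.4 mm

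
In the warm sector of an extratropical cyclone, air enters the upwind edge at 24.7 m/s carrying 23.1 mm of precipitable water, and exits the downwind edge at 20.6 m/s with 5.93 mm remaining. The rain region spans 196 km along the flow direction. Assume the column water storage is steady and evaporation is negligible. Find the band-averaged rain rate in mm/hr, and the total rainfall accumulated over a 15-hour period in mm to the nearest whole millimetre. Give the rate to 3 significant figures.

Column moisture flux per unit crosswind length is F = V × PW.
Inflow: F_in = 24.7 × 23.1 = 570.57 mm·m/s
Outflow: F_out = 20.6 × 5.93 = 122.158 mm·m/s
Steady-state rate R = (F_in − F_out)/L = (570.57 − 122.158) / 196000 m = 2.288e-03 mm/s.
R = 2.288e-03 × 3600 = 8.24 mm/hr.
Over 15 h: total = 8.24 × 15 = 123.6 ≈ 124 mm.

R ≈ 8.24 mm/hr; total ≈ 124 mm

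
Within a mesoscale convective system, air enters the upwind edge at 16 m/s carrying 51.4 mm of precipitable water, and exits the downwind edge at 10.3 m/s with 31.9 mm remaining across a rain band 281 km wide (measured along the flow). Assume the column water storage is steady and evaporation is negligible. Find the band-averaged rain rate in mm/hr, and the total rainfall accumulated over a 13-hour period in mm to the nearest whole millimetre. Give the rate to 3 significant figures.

Column moisture flux per unit crosswind length is F = V × PW.
Inflow: F_in = 16 × 51.4 = 822.4 mm·m/s
Outflow: F_out = 10.3 × 31.9 = 328.57 mm·m/s
Steady-state rate R = (F_in − F_out)/L = (822.4 − 328.57) / 281000 m = 1.757e-03 mm/s.
R = 1.757e-03 × 3600 = 6.33 mm/hr.
Over 13 h: total = 6.33 × 13 = 82.29 ≈ 82 mm.

R ≈ 6.33 mm/hr; total ≈ 82 mm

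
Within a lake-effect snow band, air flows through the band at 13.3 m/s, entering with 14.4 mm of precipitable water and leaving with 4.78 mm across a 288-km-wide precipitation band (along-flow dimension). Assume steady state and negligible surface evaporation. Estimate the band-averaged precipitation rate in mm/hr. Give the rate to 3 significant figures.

Column moisture flux per unit crosswind length is F = V × PW.
Inflow: F_in = 13.3 × 14.4 = 191.52 mm·m/s
Outflow: F_out = 13.3 × 4.78 = 63.574 mm·m/s
Steady-state rate R = (F_in − F_out)/L = (191.52 − 63.574) / 288000 m = 4.443e-04 mm/s.
R = 4.443e-04 × 3600 = 1.60 mm/hr.

R ≈ 1.60 mm/hr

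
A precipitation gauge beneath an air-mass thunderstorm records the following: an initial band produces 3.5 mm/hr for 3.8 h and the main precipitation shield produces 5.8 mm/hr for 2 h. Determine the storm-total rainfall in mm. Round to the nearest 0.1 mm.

Total = Σ Rᵢ Δtᵢ = 3.5 × 3.8 + 5.8 × 2
      = 13.3 + 11.6 = 24.9 mm.

total ≈ 24.9 mm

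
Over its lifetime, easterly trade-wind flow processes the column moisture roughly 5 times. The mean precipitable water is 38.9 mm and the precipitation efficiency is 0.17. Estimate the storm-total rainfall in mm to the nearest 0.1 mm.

Each cycle deposits ε × PW = 0.17 × 38.9 = 6.613 mm.
Over 5 cycles: 5 × 6.613 = 33.1 mm.

rainfall ≈ 33.1 mm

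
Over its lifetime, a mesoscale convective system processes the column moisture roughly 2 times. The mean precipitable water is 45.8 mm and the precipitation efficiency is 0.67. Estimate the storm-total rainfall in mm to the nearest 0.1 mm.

rainfall ≈ 61.4 mm

Each cycle deposits ε × PW = 0.67 × 45.8 = 30.686 mm.
Over 2 cycles: 2 × 30.686 = 61.4 mm.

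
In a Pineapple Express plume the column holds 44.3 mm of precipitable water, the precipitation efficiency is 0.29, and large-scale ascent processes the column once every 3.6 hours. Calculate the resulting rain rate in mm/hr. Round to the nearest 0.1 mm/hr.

R ≈ 3.6 mm/hr

Each overturning extracts ε × PW = 0.29 × 44.3 = 12.847 mm.
Rate = ε·PW / τ = 12.847 / 3.6 h = 3.6 mm/hr.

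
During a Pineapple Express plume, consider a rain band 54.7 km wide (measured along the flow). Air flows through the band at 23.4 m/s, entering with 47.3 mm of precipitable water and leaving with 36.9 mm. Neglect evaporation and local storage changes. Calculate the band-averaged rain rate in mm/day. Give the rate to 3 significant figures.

R ≈ 384 mm/day

Column moisture flux per unit crosswind length is F = V × PW.
Inflow: F_in = 23.4 × 47.3 = 1106.82 mm·m/s
Outflow: F_out = 23.4 × 36.9 = 863.46 mm·m/s
Steady-state rate R = (F_in − F_out)/L = (1106.82 − 863.46) / 54700 m = 4.449e-03 mm/s.
R = 4.449e-03 × 3600 × 24 = 384 mm/day.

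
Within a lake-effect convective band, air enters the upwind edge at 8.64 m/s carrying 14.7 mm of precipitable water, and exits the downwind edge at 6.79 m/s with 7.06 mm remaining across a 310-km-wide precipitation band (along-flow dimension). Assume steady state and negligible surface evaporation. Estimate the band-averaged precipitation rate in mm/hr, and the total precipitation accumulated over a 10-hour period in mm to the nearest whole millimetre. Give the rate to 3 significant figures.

R ≈ 0.918 mm/hr; total ≈ 9 mm

Column moisture flux per unit crosswind length is F = V × PW.
Inflow: F_in = 8.64 × 14.7 = 127.008 mm·m/s
Outflow: F_out = 6.79 × 7.06 = 47.9374 mm·m/s
Steady-state rate R = (F_in − F_out)/L = (127.008 − 47.9374) / 310000 m = 2.551e-04 mm/s.
R = 2.551e-04 × 3600 = 0.918 mm/hr.
Over 10 h: total = 0.918 × 10 = 9.18 ≈ 9 mm.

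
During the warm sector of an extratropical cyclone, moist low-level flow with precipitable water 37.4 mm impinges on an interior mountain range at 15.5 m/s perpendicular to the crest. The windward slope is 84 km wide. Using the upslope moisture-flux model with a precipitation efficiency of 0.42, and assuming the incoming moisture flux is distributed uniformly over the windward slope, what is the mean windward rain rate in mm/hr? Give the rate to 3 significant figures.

R ≈ 10.4 mm/hr

Incoming column moisture flux per unit ridge length: F = V × PW = 15.5 × 37.4 = 579.7 mm·m/s.
Spread over the 84 km slope with efficiency ε = 0.42: R = ε·F/W = 0.42 × 579.7 / 84000 m = 2.899e-03 mm/s.
R = 2.899e-03 × 3600 = 10.4 mm/hr.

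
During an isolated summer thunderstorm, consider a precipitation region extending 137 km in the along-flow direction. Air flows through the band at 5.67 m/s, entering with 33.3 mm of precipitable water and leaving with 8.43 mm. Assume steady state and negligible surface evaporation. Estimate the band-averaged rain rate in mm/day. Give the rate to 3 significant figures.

R ≈ 88.9 mm/day

Column moisture flux per unit crosswind length is F = V × PW.
Inflow: F_in = 5.67 × 33.3 = 188.811 mm·m/s
Outflow: F_out = 5.67 × 8.43 = 47.7981 mm·m/s
Steady-state rate R = (F_in − F_out)/L = (188.811 − 47.7981) / 137000 m = 1.029e-03 mm/s.
R = 1.029e-03 × 3600 × 24 = 88.9 mm/day.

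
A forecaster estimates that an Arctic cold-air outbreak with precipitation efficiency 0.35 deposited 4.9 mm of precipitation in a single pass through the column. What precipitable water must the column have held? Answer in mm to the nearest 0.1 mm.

PW ≈ 14.0 mm

PW = precipitation / ε = 4.9 / 0.35 = 14.0 mm.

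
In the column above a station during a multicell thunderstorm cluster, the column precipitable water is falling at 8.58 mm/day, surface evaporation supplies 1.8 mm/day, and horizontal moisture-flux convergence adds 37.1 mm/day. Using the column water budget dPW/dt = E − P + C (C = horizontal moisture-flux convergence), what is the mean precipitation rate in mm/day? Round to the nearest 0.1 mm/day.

P ≈ 47.5 mm/day

dPW/dt = -8.58 mm/day.
P = E + C − dPW/dt = 1.8 + (37.1) − (-8.58) = 47.5 mm/day.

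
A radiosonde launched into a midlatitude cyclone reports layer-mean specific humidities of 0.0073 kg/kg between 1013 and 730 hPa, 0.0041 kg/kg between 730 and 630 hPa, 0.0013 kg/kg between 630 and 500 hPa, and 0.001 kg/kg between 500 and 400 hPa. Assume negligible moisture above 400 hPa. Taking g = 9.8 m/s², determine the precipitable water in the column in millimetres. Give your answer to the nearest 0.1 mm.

PW ≈ 28.0 mm

Precipitable water is the column-integrated vapour mass per unit area: PW = (1/g) Σ q̄ Δp, with q in kg/kg and Δp in Pa (1 kg/m² of water = 1 mm).
Layer 1013–730 hPa: Δp = 283 hPa = 28300 Pa, q̄ = 0.0073 kg/kg → 0.0073 × 28300 / 9.8 = 21.08 mm
Layer 730–630 hPa: Δp = 100 hPa = 10000 Pa, q̄ = 0.0041 kg/kg → 0.0041 × 10000 / 9.8 = 4.18 mm
Layer 630–500 hPa: Δp = 130 hPa = 13000 Pa, q̄ = 0.0013 kg/kg → 0.0013 × 13000 / 9.8 = 1.72 mm
Layer 500–400 hPa: Δp = 100 hPa = 10000 Pa, q̄ = 0.001 kg/kg → 0.001 × 10000 / 9.8 = 1.02 mm
PW = 21.08 + 4.18 + 1.72 + 1.02 = 28.00 ≈ 28.0 mm.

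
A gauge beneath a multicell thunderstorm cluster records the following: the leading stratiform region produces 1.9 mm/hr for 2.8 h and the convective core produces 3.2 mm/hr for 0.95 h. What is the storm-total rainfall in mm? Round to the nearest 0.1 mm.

total ≈ 8.4 mm

Total = Σ Rᵢ Δtᵢ = 1.9 × 2.8 + 3.2 × 0.95
      = 5.32 + 3.04 = 8.4 mm.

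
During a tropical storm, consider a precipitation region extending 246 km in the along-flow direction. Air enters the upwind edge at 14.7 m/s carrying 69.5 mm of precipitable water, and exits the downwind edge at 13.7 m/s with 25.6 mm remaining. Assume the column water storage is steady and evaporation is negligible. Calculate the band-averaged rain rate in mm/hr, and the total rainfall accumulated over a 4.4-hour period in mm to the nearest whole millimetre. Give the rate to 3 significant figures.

R ≈ 9.82 mm/hr; total ≈ 43 mm

Column moisture flux per unit crosswind length is F = V × PW.
Inflow: F_in = 14.7 × 69.5 = 1021.65 mm·m/s
Outflow: F_out = 13.7 × 25.6 = 350.72 mm·m/s
Steady-state rate R = (F_in − F_out)/L = (1021.65 − 350.72) / 246000 m = 2.727e-03 mm/s.
R = 2.727e-03 × 3600 = 9.82 mm/hr.
Over 4.4 h: total = 9.82 × 4.4 = 43.208 ≈ 43 mm.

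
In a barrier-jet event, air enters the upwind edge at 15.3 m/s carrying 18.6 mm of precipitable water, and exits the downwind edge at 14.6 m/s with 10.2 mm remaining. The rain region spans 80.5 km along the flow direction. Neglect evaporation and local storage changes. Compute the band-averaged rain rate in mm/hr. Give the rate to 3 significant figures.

R ≈ 6.07 mm/hr

Column moisture flux per unit crosswind length is F = V × PW.
Inflow: F_in = 15.3 × 18.6 = 284.58 mm·m/s
Outflow: F_out = 14.6 × 10.2 = 148.92 mm·m/s
Steady-state rate R = (F_in − F_out)/L = (284.58 − 148.92) / 80500 m = 1.685e-03 mm/s.
R = 1.685e-03 × 3600 = 6.07 mm/hr.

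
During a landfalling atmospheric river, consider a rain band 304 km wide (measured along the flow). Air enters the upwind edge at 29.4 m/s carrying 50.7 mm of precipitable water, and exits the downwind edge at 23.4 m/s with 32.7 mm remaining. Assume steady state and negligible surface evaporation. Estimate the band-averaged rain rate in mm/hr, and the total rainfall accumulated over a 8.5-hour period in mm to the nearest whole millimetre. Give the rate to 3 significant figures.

R ≈ 8.59 mm/hr; total ≈ 73 mm

Column moisture flux per unit crosswind length is F = V × PW.
Inflow: F_in = 29.4 × 50.7 = 1490.58 mm·m/s
Outflow: F_out = 23.4 × 32.7 = 765.18 mm·m/s
Steady-state rate R = (F_in − F_out)/L = (1490.58 − 765.18) / 304000 m = 2.386e-03 mm/s.
R = 2.386e-03 × 3600 = 8.59 mm/hr.
Over 8.5 h: total = 8.59 × 8.5 = 73.015 ≈ 73 mm.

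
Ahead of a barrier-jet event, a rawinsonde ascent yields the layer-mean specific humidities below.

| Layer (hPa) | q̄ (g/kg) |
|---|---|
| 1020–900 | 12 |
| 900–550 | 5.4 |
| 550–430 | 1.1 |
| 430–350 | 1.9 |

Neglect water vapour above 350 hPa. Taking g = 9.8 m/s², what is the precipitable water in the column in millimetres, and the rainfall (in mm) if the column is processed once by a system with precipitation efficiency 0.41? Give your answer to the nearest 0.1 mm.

Precipitable water is the column-integrated vapour mass per unit area: PW = (1/g) Σ q̄ Δp, with q in kg/kg and Δp in Pa (1 kg/m² of water = 1 mm).
Layer 1020–900 hPa: Δp = 120 hPa = 12000 Pa, q̄ = 0.012 kg/kg → 0.012 × 12000 / 9.8 = 14.69 mm
Layer 900–550 hPa: Δp = 350 hPa = 35000 Pa, q̄ = 0.0054 kg/kg → 0.0054 × 35000 / 9.8 = 19.29 mm
Layer 550–430 hPa: Δp = 120 hPa = 12000 Pa, q̄ = 0.0011 kg/kg → 0.0011 × 12000 / 9.8 = 1.35 mm
Layer 430–350 hPa: Δp = 80 hPa = 8000 Pa, q̄ = 0.0019 kg/kg → 0.0019 × 8000 / 9.8 = 1.55 mm
PW = 14.69 + 19.29 + 1.35 + 1.55 = 36.88 ≈ 36.9 mm.
Rainfall = ε × PW = 0.41 × 36.9 = 15.1 mm.

PW ≈ 36.9 mm; rainfall ≈ 15.1 mm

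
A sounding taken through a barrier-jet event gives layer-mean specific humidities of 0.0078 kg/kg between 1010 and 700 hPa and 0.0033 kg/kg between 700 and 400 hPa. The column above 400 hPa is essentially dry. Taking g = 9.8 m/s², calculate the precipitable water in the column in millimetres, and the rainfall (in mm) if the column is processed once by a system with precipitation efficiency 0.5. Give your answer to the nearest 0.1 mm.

PW ≈ 34.8 mm; rainfall ≈ 17.4 mm

Precipitable water is the column-integrated vapour mass per unit area: PW = (1/g) Σ q̄ Δp, with q in kg/kg and Δp in Pa (1 kg/m² of water = 1 mm).
Layer 1010–700 hPa: Δp = 310 hPa = 31000 Pa, q̄ = 0.0078 kg/kg → 0.0078 × 31000 / 9.8 = 24.67 mm
Layer 700–400 hPa: Δp = 300 hPa = 30000 Pa, q̄ = 0.0033 kg/kg → 0.0033 × 30000 / 9.8 = 10.10 mm
PW = 24.67 + 10.10 = 34.77 ≈ 34.8 mm.
Rainfall = ε × PW = 0.5 × 34.8 = 17.4 mm.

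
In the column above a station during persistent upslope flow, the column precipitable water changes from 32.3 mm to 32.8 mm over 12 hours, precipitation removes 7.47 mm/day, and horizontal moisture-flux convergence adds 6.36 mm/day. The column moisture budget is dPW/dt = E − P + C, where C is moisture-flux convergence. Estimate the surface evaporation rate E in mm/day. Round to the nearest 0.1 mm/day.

E ≈ 2.1 mm/day

dPW/dt = (32.8 − 32.3) mm / (12/24 day) = +1.000 mm/day.
E = dPW/dt + P − C = (+1.000) + 7.47 − (6.36) = 2.1 mm/day.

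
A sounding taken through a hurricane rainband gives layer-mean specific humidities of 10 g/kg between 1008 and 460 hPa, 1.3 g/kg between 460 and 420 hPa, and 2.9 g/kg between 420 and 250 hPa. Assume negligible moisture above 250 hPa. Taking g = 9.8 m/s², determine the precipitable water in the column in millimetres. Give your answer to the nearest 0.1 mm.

Precipitable water is the column-integrated vapour mass per unit area: PW = (1/g) Σ q̄ Δp, with q in kg/kg and Δp in Pa (1 kg/m² of water = 1 mm).
Layer 1008–460 hPa: Δp = 548 hPa = 54800 Pa, q̄ = 0.01 kg/kg → 0.01 × 54800 / 9.8 = 55.92 mm
Layer 460–420 hPa: Δp = 40 hPa = 4000 Pa, q̄ = 0.0013 kg/kg → 0.0013 × 4000 / 9.8 = 0.53 mm
Layer 420–250 hPa: Δp = 170 hPa = 17000 Pa, q̄ = 0.0029 kg/kg → 0.0029 × 17000 / 9.8 = 5.03 mm
PW = 55.92 + 0.53 + 5.03 = 61.48 ≈ 61.5 mm.

PW ≈ 61.5 mm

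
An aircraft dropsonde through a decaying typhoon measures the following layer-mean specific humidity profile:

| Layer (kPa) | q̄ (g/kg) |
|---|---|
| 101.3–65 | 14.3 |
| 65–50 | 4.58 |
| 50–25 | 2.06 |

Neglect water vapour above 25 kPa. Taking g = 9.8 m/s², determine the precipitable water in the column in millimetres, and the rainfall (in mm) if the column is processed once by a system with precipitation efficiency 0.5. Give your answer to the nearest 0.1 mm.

Precipitable water is the column-integrated vapour mass per unit area: PW = (1/g) Σ q̄ Δp, with q in kg/kg and Δp in Pa (1 kg/m² of water = 1 mm).
Layer 101.3–65 kPa: Δp = 363 hPa = 36300 Pa, q̄ = 0.0143 kg/kg → 0.0143 × 36300 / 9.8 = 52.97 mm
Layer 65–50 kPa: Δp = 150 hPa = 15000 Pa, q̄ = 0.00458 kg/kg → 0.00458 × 15000 / 9.8 = 7.01 mm
Layer 50–25 kPa: Δp = 250 hPa = 25000 Pa, q̄ = 0.00206 kg/kg → 0.00206 × 25000 / 9.8 = 5.26 mm
PW = 52.97 + 7.01 + 5.26 = 65.24 ≈ 65.2 mm.
Rainfall = ε × PW = 0.5 × 65.2 = 32.6 mm.

PW ≈ 65.2 mm; rainfall ≈ 32.6 mm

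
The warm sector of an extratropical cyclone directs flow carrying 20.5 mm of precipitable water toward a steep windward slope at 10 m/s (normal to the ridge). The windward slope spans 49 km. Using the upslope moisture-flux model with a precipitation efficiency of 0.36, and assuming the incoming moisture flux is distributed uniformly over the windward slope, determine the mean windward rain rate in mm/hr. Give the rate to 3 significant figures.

R ≈ 5.42 mm/hr

Incoming column moisture flux per unit ridge length: F = V × PW = 10 × 20.5 = 205 mm·m/s.
Spread over the 49 km slope with efficiency ε = 0.36: R = ε·F/W = 0.36 × 205 / 49000 m = 1.506e-03 mm/s.
R = 1.506e-03 × 3600 = 5.42 mm/hr.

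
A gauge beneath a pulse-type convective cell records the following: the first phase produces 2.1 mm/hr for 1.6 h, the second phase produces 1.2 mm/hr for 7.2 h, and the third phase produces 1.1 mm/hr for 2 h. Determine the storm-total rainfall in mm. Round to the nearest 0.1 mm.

Total = Σ Rᵢ Δtᵢ = 2.1 × 1.6 + 1.2 × 7.2 + 1.1 × 2
      = 3.36 + 8.64 + 2.2 = 14.2 mm.

total ≈ 14.2 mm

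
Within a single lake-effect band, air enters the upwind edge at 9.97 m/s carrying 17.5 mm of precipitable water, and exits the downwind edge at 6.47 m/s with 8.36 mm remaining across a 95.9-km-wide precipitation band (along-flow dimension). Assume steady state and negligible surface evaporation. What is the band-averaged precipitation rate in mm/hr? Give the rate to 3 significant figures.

R ≈ 4.52 mm/hr

Column moisture flux per unit crosswind length is F = V × PW.
Inflow: F_in = 9.97 × 17.5 = 174.475 mm·m/s
Outflow: F_out = 6.47 × 8.36 = 54.0892 mm·m/s
Steady-state rate R = (F_in − F_out)/L = (174.475 − 54.0892) / 95900 m = 1.255e-03 mm/s.
R = 1.255e-03 × 3600 = 4.52 mm/hr.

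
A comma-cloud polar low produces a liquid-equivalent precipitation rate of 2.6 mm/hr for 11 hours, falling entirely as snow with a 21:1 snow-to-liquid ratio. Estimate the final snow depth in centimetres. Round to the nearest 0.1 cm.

Liquid-equivalent depth = 2.6 × 11 = 28.6 mm.
Snow depth = 28.6 mm × 21 = 600.6 mm = 60.1 cm.

snow depth ≈ 60.1 cm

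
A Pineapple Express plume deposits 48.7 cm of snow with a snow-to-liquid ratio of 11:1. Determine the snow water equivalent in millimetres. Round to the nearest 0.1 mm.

SWE = snow depth / ratio = 48.7 cm / 11 = 4.427 cm = 44.3 mm.

SWE ≈ 44.3 mm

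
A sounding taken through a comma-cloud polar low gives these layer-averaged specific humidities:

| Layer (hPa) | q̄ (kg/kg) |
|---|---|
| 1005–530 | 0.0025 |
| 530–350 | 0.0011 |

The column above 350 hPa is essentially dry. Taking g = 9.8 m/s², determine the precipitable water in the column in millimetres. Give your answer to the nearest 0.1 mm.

Precipitable water is the column-integrated vapour mass per unit area: PW = (1/g) Σ q̄ Δp, with q in kg/kg and Δp in Pa (1 kg/m² of water = 1 mm).
Layer 1005–530 hPa: Δp = 475 hPa = 47500 Pa, q̄ = 0.0025 kg/kg → 0.0025 × 47500 / 9.8 = 12.12 mm
Layer 530–350 hPa: Δp = 180 hPa = 18000 Pa, q̄ = 0.0011 kg/kg → 0.0011 × 18000 / 9.8 = 2.02 mm
PW = 12.12 + 2.02 = 14.14 ≈ 14.1 mm.

PW ≈ 14.1 mm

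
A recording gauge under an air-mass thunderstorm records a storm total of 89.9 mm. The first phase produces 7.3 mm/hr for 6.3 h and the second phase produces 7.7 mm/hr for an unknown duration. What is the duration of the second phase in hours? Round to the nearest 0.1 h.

Known phases: 7.3 × 6.3 = 45.99 mm.
Remaining depth = 89.9 − 45.99 = 43.91 mm.
Duration = 43.91 / 7.7 = 5.7 h.

duration ≈ 5.7 h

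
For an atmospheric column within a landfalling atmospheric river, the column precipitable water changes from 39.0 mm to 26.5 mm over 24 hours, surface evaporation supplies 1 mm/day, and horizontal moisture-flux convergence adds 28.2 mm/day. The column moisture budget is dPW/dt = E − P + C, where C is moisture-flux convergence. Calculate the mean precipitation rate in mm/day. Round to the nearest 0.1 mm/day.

dPW/dt = (26.5 − 39.0) mm / (24/24 day) = -12.500 mm/day.
P = E + C − dPW/dt = 1 + (28.2) − (-12.500) = 41.7 mm/day.

P ≈ 41.7 mm/day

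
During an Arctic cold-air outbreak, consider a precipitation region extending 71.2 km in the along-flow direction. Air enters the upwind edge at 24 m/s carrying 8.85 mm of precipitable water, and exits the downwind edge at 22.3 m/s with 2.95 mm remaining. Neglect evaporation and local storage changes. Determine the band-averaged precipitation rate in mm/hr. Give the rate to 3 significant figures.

R ≈ 7.41 mm/hr

Column moisture flux per unit crosswind length is F = V × PW.
Inflow: F_in = 24 × 8.85 = 212.4 mm·m/s
Outflow: F_out = 22.3 × 2.95 = 65.785 mm·m/s
Steady-state rate R = (F_in − F_out)/L = (212.4 − 65.785) / 71200 m = 2.059e-03 mm/s.
R = 2.059e-03 × 3600 = 7.41 mm/hr.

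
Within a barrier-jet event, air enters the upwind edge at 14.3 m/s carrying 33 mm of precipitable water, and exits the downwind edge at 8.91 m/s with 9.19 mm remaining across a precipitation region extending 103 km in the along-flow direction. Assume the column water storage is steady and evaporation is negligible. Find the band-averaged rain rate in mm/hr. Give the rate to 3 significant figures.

R ≈ 13.6 mm/hr

Column moisture flux per unit crosswind length is F = V × PW.
Inflow: F_in = 14.3 × 33 = 471.9 mm·m/s
Outflow: F_out = 8.91 × 9.19 = 81.8829 mm·m/s
Steady-state rate R = (F_in − F_out)/L = (471.9 − 81.8829) / 103000 m = 3.787e-03 mm/s.
R = 3.787e-03 × 3600 = 13.6 mm/hr.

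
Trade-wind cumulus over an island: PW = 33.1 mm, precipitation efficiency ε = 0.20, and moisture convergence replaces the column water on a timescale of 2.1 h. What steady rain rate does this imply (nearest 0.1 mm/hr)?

R ≈ 3.2 mm/hr

Each overturning extracts ε × PW = 0.20 × 33.1 = 6.62 mm.
Rate = ε·PW / τ = 6.62 / 2.1 h = 3.2 mm/hr.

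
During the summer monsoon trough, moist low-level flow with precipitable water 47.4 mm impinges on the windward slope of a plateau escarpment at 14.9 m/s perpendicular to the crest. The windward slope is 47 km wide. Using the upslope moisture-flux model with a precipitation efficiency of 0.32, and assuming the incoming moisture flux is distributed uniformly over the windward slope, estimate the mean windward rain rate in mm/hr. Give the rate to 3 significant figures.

R ≈ 17.3 mm/hr

Incoming column moisture flux per unit ridge length: F = V × PW = 14.9 × 47.4 = 706.26 mm·m/s.
Spread over the 47 km slope with efficiency ε = 0.32: R = ε·F/W = 0.32 × 706.26 / 47000 m = 4.809e-03 mm/s.
R = 4.809e-03 × 3600 = 17.3 mm/hr.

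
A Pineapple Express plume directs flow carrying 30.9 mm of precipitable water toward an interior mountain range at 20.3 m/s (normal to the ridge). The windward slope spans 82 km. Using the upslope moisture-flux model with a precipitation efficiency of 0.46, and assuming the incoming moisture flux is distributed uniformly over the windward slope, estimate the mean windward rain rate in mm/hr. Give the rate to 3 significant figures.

R ≈ 12.7 mm/hr

Incoming column moisture flux per unit ridge length: F = V × PW = 20.3 × 30.9 = 627.27 mm·m/s.
Spread over the 82 km slope with efficiency ε = 0.46: R = ε·F/W = 0.46 × 627.27 / 82000 m = 3.519e-03 mm/s.
R = 3.519e-03 × 3600 = 12.7 mm/hr.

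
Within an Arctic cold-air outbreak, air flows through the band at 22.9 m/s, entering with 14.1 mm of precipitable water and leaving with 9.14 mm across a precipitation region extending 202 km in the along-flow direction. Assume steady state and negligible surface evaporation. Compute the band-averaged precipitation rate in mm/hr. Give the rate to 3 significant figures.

Column moisture flux per unit crosswind length is F = V × PW.
Inflow: F_in = 22.9 × 14.1 = 322.89 mm·m/s
Outflow: F_out = 22.9 × 9.14 = 209.306 mm·m/s
Steady-state rate R = (F_in − F_out)/L = (322.89 − 209.306) / 202000 m = 5.623e-04 mm/s.
R = 5.623e-04 × 3600 = 2.02 mm/hr.

R ≈ 2.02 mm/hr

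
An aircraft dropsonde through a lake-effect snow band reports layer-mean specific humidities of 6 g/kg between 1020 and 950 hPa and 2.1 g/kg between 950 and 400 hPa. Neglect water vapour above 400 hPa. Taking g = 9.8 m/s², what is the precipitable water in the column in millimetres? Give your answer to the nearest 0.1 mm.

PW ≈ 16.1 mm

Precipitable water is the column-integrated vapour mass per unit area: PW = (1/g) Σ q̄ Δp, with q in kg/kg and Δp in Pa (1 kg/m² of water = 1 mm).
Layer 1020–950 hPa: Δp = 70 hPa = 7000 Pa, q̄ = 0.006 kg/kg → 0.006 × 7000 / 9.8 = 4.29 mm
Layer 950–400 hPa: Δp = 550 hPa = 55000 Pa, q̄ = 0.0021 kg/kg → 0.0021 × 55000 / 9.8 = 11.79 mm
PW = 4.29 + 11.79 = 16.08 ≈ 16.1 mm.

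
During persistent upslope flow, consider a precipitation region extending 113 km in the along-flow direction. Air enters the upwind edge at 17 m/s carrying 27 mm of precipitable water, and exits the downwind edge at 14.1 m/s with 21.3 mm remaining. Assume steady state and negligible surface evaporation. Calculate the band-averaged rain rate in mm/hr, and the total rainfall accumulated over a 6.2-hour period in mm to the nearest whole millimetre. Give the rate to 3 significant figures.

R ≈ 5.05 mm/hr; total ≈ 31 mm

Column moisture flux per unit crosswind length is F = V × PW.
Inflow: F_in = 17 × 27 = 459 mm·m/s
Outflow: F_out = 14.1 × 21.3 = 300.33 mm·m/s
Steady-state rate R = (F_in − F_out)/L = (459 − 300.33) / 113000 m = 1.404e-03 mm/s.
R = 1.404e-03 × 3600 = 5.05 mm/hr.
Over 6.2 h: total = 5.05 × 6.2 = 31.31 ≈ 31 mm.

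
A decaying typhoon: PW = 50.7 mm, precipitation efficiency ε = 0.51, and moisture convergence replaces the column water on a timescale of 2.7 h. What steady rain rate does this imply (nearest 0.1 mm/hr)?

Each overturning extracts ε × PW = 0.51 × 50.7 = 25.857 mm.
Rate = ε·PW / τ = 25.857 / 2.7 h = 9.6 mm/hr.

R ≈ 9.6 mm/hr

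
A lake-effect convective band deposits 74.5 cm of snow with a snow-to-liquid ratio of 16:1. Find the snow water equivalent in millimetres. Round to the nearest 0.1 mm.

SWE = snow depth / ratio = 74.5 cm / 16 = 4.656 cm = 46.6 mm.

SWE ≈ 46.6 mm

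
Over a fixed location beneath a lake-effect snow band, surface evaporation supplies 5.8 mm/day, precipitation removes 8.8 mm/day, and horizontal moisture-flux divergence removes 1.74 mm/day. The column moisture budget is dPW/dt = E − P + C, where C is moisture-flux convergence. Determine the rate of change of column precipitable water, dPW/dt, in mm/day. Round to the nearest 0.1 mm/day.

dPW/dt = E − P + C = 5.8 − 8.8 + (-1.74) = -4.7 mm/day.

dPW/dt ≈ -4.7 mm/day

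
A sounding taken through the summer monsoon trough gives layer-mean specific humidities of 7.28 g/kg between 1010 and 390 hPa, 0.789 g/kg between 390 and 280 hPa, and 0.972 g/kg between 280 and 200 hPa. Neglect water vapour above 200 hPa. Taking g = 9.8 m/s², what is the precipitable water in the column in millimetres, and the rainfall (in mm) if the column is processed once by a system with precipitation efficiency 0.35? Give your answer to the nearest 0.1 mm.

PW ≈ 47.7 mm; rainfall ≈ 16.7 mm

Precipitable water is the column-integrated vapour mass per unit area: PW = (1/g) Σ q̄ Δp, with q in kg/kg and Δp in Pa (1 kg/m² of water = 1 mm).
Layer 1010–390 hPa: Δp = 620 hPa = 62000 Pa, q̄ = 0.00728 kg/kg → 0.00728 × 62000 / 9.8 = 46.06 mm
Layer 390–280 hPa: Δp = 110 hPa = 11000 Pa, q̄ = 0.000789 kg/kg → 0.000789 × 11000 / 9.8 = 0.89 mm
Layer 280–200 hPa: Δp = 80 hPa = 8000 Pa, q̄ = 0.000972 kg/kg → 0.000972 × 8000 / 9.8 = 0.79 mm
PW = 46.06 + 0.89 + 0.79 = 47.74 ≈ 47.7 mm.
Rainfall = ε × PW = 0.35 × 47.7 = 16.7 mm.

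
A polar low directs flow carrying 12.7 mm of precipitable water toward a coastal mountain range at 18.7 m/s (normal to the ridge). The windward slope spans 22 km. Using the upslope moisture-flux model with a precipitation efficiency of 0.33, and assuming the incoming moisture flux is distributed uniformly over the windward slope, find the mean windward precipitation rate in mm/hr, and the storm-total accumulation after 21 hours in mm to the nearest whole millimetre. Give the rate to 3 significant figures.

R ≈ 12.8 mm/hr; total ≈ 269 mm

Incoming column moisture flux per unit ridge length: F = V × PW = 18.7 × 12.7 = 237.49 mm·m/s.
Spread over the 22 km slope with efficiency ε = 0.33: R = ε·F/W = 0.33 × 237.49 / 22000 m = 3.562e-03 mm/s.
R = 3.562e-03 × 3600 = 12.8 mm/hr.
Over 21 h: total = 12.8 × 21 = 268.8 ≈ 269 mm.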